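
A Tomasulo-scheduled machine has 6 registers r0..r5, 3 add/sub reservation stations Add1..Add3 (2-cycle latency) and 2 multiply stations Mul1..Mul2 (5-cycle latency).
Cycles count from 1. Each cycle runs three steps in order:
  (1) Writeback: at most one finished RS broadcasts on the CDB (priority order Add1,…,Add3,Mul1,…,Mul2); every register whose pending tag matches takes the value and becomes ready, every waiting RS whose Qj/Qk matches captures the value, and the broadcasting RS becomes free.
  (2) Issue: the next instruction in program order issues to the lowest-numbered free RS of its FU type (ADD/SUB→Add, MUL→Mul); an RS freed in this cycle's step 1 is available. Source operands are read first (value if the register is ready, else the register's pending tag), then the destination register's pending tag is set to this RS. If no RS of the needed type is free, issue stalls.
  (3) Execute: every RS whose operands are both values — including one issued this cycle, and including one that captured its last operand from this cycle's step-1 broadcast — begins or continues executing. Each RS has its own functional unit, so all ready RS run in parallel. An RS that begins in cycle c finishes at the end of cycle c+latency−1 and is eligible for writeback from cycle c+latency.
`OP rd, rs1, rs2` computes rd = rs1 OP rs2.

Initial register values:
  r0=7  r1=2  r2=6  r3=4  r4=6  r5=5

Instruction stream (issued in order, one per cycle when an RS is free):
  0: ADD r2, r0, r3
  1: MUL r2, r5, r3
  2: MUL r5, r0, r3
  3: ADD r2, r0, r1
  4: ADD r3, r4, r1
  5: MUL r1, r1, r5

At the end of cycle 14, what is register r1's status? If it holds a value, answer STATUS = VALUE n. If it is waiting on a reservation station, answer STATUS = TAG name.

STATUS = VALUE 56

c1: issue ADD r2<-Add1 | r0:7,r1:2,r2:Add1,r3:4,r4:6,r5:5
c2: issue MUL r2<-Mul1 | r0:7,r1:2,r2:Mul1,r3:4,r4:6,r5:5
c3: CDB Add1=11; issue MUL r5<-Mul2 | r0:7,r1:2,r2:Mul1,r3:4,r4:6,r5:Mul2
c4: issue ADD r2<-Add1 | r0:7,r1:2,r2:Add1,r3:4,r4:6,r5:Mul2
c5: issue ADD r3<-Add2 | r0:7,r1:2,r2:Add1,r3:Add2,r4:6,r5:Mul2
c6: CDB Add1=9; stall | r0:7,r1:2,r2:9,r3:Add2,r4:6,r5:Mul2
c7: CDB Add2=8; stall | r0:7,r1:2,r2:9,r3:8,r4:6,r5:Mul2
c8: CDB Mul1=20; issue MUL r1<-Mul1 | r0:7,r1:Mul1,r2:9,r3:8,r4:6,r5:Mul2
c9: CDB Mul2=28 | r0:7,r1:Mul1,r2:9,r3:8,r4:6,r5:28
c10: - | r0:7,r1:Mul1,r2:9,r3:8,r4:6,r5:28
c11: - | r0:7,r1:Mul1,r2:9,r3:8,r4:6,r5:28
c12: - | r0:7,r1:Mul1,r2:9,r3:8,r4:6,r5:28
c13: - | r0:7,r1:Mul1,r2:9,r3:8,r4:6,r5:28
c14: CDB Mul1=56 | r0:7,r1:56,r2:9,r3:8,r4:6,r5:28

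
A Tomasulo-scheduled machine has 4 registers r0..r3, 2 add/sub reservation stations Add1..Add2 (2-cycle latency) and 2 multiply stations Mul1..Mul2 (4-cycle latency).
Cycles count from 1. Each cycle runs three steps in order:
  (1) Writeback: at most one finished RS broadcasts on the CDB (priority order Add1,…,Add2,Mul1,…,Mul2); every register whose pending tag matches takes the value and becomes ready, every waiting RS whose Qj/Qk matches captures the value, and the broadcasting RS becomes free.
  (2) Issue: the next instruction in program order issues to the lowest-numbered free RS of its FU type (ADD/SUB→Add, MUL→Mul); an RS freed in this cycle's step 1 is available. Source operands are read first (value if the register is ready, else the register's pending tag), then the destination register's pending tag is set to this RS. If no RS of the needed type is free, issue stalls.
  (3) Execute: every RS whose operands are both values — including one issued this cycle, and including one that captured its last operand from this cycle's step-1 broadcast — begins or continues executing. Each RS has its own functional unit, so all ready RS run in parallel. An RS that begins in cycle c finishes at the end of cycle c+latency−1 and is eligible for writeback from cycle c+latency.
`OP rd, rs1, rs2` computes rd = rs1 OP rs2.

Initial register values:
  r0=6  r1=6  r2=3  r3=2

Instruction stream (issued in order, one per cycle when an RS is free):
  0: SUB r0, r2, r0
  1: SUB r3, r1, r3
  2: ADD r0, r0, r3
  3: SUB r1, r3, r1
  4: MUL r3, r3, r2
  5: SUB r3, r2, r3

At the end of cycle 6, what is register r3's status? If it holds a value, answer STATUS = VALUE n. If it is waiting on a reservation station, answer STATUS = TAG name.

  c1: issue SUB r0<-Add1  regs: r0:Add1,r1:6,r2:3,r3:2
  c2: issue SUB r3<-Add2  regs: r0:Add1,r1:6,r2:3,r3:Add2
  c3: CDB Add1=-3; issue ADD r0<-Add1  regs: r0:Add1,r1:6,r2:3,r3:Add2
  c4: CDB Add2=4; issue SUB r1<-Add2  regs: r0:Add1,r1:Add2,r2:3,r3:4
  c5: issue MUL r3<-Mul1  regs: r0:Add1,r1:Add2,r2:3,r3:Mul1
  c6: CDB Add1=1; issue SUB r3<-Add1  regs: r0:1,r1:Add2,r2:3,r3:Add1

STATUS = TAG Add1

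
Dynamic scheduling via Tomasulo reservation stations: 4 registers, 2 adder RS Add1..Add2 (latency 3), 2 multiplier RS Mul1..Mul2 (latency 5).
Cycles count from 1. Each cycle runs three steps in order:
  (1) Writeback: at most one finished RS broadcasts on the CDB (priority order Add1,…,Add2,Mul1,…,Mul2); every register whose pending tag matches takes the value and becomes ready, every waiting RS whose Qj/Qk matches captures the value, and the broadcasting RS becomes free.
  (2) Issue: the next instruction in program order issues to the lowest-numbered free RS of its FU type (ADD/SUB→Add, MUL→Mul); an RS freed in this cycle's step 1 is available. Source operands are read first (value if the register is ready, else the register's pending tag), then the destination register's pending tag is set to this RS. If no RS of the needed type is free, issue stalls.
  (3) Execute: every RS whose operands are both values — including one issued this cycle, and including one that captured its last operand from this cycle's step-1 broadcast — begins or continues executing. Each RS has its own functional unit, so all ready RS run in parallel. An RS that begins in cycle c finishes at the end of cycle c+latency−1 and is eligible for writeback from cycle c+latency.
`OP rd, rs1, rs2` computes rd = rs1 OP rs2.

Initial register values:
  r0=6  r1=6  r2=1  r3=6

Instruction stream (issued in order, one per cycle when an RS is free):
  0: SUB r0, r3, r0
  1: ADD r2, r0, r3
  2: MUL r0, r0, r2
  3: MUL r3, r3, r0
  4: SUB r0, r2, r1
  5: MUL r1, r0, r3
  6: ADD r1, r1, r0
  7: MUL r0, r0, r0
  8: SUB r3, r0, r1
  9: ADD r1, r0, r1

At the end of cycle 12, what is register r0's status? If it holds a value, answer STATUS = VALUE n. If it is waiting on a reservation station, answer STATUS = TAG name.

STATUS = VALUE 0

c1: issue SUB r0<-Add1 | r0:Add1,r1:6,r2:1,r3:6
c2: issue ADD r2<-Add2 | r0:Add1,r1:6,r2:Add2,r3:6
c3: issue MUL r0<-Mul1 | r0:Mul1,r1:6,r2:Add2,r3:6
c4: CDB Add1=0; issue MUL r3<-Mul2 | r0:Mul1,r1:6,r2:Add2,r3:Mul2
c5: issue SUB r0<-Add1 | r0:Add1,r1:6,r2:Add2,r3:Mul2
c6: stall | r0:Add1,r1:6,r2:Add2,r3:Mul2
c7: CDB Add2=6; stall | r0:Add1,r1:6,r2:6,r3:Mul2
c8: stall | r0:Add1,r1:6,r2:6,r3:Mul2
c9: stall | r0:Add1,r1:6,r2:6,r3:Mul2
c10: CDB Add1=0; stall | r0:0,r1:6,r2:6,r3:Mul2
c11: stall | r0:0,r1:6,r2:6,r3:Mul2
c12: CDB Mul1=0; issue MUL r1<-Mul1 | r0:0,r1:Mul1,r2:6,r3:Mul2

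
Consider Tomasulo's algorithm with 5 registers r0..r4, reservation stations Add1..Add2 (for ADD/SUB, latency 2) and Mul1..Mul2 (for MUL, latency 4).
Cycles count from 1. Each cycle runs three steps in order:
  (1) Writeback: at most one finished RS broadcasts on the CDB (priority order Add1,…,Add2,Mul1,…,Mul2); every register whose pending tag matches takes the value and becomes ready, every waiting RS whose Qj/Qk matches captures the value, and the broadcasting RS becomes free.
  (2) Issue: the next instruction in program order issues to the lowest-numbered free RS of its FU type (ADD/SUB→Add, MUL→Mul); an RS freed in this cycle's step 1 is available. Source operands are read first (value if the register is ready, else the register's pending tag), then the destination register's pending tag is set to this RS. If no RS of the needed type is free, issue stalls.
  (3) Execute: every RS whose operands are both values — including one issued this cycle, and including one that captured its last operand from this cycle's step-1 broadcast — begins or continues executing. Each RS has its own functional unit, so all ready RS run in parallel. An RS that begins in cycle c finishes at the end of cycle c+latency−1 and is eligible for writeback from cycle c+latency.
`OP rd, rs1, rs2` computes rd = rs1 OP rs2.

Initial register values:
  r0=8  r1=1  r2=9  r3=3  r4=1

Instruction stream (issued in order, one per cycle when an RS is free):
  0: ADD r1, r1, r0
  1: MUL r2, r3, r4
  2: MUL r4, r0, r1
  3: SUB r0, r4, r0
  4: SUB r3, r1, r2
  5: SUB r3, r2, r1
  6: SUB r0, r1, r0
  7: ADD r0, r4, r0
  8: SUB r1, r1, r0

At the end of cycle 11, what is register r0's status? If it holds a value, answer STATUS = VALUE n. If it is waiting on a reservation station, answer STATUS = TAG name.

  c1: issue ADD r1<-Add1  regs: r0:8,r1:Add1,r2:9,r3:3,r4:1
  c2: issue MUL r2<-Mul1  regs: r0:8,r1:Add1,r2:Mul1,r3:3,r4:1
  c3: CDB Add1=9; issue MUL r4<-Mul2  regs: r0:8,r1:9,r2:Mul1,r3:3,r4:Mul2
  c4: issue SUB r0<-Add1  regs: r0:Add1,r1:9,r2:Mul1,r3:3,r4:Mul2
  c5: issue SUB r3<-Add2  regs: r0:Add1,r1:9,r2:Mul1,r3:Add2,r4:Mul2
  c6: CDB Mul1=3; stall  regs: r0:Add1,r1:9,r2:3,r3:Add2,r4:Mul2
  c7: CDB Mul2=72; stall  regs: r0:Add1,r1:9,r2:3,r3:Add2,r4:72
  c8: CDB Add2=6; issue SUB r3<-Add2  regs: r0:Add1,r1:9,r2:3,r3:Add2,r4:72
  c9: CDB Add1=64; issue SUB r0<-Add1  regs: r0:Add1,r1:9,r2:3,r3:Add2,r4:72
  c10: CDB Add2=-6; issue ADD r0<-Add2  regs: r0:Add2,r1:9,r2:3,r3:-6,r4:72
  c11: CDB Add1=-55; issue SUB r1<-Add1  regs: r0:Add2,r1:Add1,r2:3,r3:-6,r4:72

STATUS = TAG Add2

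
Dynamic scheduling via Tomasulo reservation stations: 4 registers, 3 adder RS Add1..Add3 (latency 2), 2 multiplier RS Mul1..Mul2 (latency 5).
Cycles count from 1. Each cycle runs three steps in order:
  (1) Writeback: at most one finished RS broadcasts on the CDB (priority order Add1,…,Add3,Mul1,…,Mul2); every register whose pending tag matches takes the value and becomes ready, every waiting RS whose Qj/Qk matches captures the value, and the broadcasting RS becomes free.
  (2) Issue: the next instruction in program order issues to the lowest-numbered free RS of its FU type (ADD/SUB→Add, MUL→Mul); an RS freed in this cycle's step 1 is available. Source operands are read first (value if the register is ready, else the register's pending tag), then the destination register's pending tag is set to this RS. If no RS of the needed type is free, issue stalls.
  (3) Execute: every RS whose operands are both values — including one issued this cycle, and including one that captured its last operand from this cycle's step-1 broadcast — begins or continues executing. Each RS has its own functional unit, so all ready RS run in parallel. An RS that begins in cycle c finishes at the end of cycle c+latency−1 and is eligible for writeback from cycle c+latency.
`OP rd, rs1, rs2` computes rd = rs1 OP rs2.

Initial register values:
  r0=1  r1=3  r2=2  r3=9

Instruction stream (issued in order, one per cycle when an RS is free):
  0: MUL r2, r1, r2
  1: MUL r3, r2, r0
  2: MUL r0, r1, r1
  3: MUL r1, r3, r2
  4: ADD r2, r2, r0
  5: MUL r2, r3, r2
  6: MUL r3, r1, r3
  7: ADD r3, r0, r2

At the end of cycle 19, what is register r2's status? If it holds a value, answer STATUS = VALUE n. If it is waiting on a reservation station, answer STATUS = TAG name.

c1: issue MUL r2<-Mul1 | r0:1,r1:3,r2:Mul1,r3:9
c2: issue MUL r3<-Mul2 | r0:1,r1:3,r2:Mul1,r3:Mul2
c3: stall | r0:1,r1:3,r2:Mul1,r3:Mul2
c4: stall | r0:1,r1:3,r2:Mul1,r3:Mul2
c5: stall | r0:1,r1:3,r2:Mul1,r3:Mul2
c6: CDB Mul1=6; issue MUL r0<-Mul1 | r0:Mul1,r1:3,r2:6,r3:Mul2
c7: stall | r0:Mul1,r1:3,r2:6,r3:Mul2
c8: stall | r0:Mul1,r1:3,r2:6,r3:Mul2
c9: stall | r0:Mul1,r1:3,r2:6,r3:Mul2
c10: stall | r0:Mul1,r1:3,r2:6,r3:Mul2
c11: CDB Mul1=9; issue MUL r1<-Mul1 | r0:9,r1:Mul1,r2:6,r3:Mul2
c12: CDB Mul2=6; issue ADD r2<-Add1 | r0:9,r1:Mul1,r2:Add1,r3:6
c13: issue MUL r2<-Mul2 | r0:9,r1:Mul1,r2:Mul2,r3:6
c14: CDB Add1=15; stall | r0:9,r1:Mul1,r2:Mul2,r3:6
c15: stall | r0:9,r1:Mul1,r2:Mul2,r3:6
c16: stall | r0:9,r1:Mul1,r2:Mul2,r3:6
c17: CDB Mul1=36; issue MUL r3<-Mul1 | r0:9,r1:36,r2:Mul2,r3:Mul1
c18: issue ADD r3<-Add1 | r0:9,r1:36,r2:Mul2,r3:Add1
c19: CDB Mul2=90 | r0:9,r1:36,r2:90,r3:Add1

STATUS = VALUE 90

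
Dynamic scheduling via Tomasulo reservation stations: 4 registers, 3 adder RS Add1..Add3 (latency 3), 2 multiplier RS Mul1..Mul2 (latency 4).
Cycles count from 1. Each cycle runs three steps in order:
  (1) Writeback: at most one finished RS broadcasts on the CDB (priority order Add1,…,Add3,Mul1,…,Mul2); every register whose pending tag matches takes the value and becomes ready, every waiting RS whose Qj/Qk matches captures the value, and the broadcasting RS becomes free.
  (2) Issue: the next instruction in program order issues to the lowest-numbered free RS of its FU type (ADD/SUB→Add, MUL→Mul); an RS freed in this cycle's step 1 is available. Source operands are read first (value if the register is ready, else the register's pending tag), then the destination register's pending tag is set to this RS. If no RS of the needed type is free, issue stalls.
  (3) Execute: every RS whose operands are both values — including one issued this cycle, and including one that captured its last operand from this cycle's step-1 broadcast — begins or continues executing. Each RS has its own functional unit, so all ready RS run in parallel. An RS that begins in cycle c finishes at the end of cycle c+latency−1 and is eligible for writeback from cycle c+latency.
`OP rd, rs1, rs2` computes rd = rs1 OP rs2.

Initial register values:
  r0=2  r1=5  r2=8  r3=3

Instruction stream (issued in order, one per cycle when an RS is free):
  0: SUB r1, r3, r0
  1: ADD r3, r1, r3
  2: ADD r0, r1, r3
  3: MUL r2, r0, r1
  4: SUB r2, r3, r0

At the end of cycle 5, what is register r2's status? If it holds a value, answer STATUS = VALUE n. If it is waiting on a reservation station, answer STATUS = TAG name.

  c1: issue SUB r1<-Add1  regs: r0:2,r1:Add1,r2:8,r3:3
  c2: issue ADD r3<-Add2  regs: r0:2,r1:Add1,r2:8,r3:Add2
  c3: issue ADD r0<-Add3  regs: r0:Add3,r1:Add1,r2:8,r3:Add2
  c4: CDB Add1=1; issue MUL r2<-Mul1  regs: r0:Add3,r1:1,r2:Mul1,r3:Add2
  c5: issue SUB r2<-Add1  regs: r0:Add3,r1:1,r2:Add1,r3:Add2

STATUS = TAG Add1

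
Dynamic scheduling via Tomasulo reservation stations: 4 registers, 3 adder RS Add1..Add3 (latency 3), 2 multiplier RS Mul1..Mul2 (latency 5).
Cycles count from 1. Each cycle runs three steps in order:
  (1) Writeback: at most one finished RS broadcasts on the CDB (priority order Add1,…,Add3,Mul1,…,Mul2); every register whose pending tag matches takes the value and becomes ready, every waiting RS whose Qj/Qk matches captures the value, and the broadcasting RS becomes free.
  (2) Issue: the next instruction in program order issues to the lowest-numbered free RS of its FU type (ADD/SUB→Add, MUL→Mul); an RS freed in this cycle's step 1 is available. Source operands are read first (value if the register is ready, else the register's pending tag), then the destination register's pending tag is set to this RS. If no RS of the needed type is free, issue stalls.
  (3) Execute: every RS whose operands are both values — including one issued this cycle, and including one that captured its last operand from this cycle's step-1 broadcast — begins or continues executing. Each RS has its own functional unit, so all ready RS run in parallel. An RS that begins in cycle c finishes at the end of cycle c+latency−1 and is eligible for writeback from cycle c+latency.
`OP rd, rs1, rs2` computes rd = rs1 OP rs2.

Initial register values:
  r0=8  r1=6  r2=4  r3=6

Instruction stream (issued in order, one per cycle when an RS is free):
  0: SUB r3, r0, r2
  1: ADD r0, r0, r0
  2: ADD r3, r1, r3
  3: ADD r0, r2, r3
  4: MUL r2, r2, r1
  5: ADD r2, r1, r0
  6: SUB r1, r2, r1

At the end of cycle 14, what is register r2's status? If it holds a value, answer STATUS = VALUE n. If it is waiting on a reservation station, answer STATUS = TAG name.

cycle 1: issue SUB r3<-Add1 // r0:8,r1:6,r2:4,r3:Add1
cycle 2: issue ADD r0<-Add2 // r0:Add2,r1:6,r2:4,r3:Add1
cycle 3: issue ADD r3<-Add3 // r0:Add2,r1:6,r2:4,r3:Add3
cycle 4: CDB Add1=4; issue ADD r0<-Add1 // r0:Add1,r1:6,r2:4,r3:Add3
cycle 5: CDB Add2=16; issue MUL r2<-Mul1 // r0:Add1,r1:6,r2:Mul1,r3:Add3
cycle 6: issue ADD r2<-Add2 // r0:Add1,r1:6,r2:Add2,r3:Add3
cycle 7: CDB Add3=10; issue SUB r1<-Add3 // r0:Add1,r1:Add3,r2:Add2,r3:10
cycle 8: - // r0:Add1,r1:Add3,r2:Add2,r3:10
cycle 9: - // r0:Add1,r1:Add3,r2:Add2,r3:10
cycle 10: CDB Add1=14 // r0:14,r1:Add3,r2:Add2,r3:10
cycle 11: CDB Mul1=24 // r0:14,r1:Add3,r2:Add2,r3:10
cycle 12: - // r0:14,r1:Add3,r2:Add2,r3:10
cycle 13: CDB Add2=20 // r0:14,r1:Add3,r2:20,r3:10
cycle 14: - // r0:14,r1:Add3,r2:20,r3:10

STATUS = VALUE 20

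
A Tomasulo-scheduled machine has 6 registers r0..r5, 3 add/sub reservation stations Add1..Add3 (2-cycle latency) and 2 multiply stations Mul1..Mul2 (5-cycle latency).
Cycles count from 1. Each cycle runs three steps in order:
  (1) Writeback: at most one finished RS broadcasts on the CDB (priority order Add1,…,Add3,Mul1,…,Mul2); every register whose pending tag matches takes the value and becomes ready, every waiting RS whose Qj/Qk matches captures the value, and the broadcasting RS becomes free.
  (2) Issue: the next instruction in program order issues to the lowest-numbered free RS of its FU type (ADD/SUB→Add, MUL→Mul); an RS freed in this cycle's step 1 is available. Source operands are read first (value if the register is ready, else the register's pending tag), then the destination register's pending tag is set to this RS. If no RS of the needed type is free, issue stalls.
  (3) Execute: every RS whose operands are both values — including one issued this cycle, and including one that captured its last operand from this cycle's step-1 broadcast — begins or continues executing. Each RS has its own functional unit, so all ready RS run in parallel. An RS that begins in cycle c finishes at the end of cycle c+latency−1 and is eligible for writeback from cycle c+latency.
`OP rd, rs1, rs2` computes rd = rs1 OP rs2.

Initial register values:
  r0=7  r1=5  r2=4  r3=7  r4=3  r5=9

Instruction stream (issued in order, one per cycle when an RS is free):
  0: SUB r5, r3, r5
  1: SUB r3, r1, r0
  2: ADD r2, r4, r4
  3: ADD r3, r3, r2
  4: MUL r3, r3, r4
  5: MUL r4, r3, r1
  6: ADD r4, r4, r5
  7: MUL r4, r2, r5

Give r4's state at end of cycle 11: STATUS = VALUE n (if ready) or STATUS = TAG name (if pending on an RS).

c1: issue SUB r5<-Add1 | r0:7,r1:5,r2:4,r3:7,r4:3,r5:Add1
c2: issue SUB r3<-Add2 | r0:7,r1:5,r2:4,r3:Add2,r4:3,r5:Add1
c3: CDB Add1=-2; issue ADD r2<-Add1 | r0:7,r1:5,r2:Add1,r3:Add2,r4:3,r5:-2
c4: CDB Add2=-2; issue ADD r3<-Add2 | r0:7,r1:5,r2:Add1,r3:Add2,r4:3,r5:-2
c5: CDB Add1=6; issue MUL r3<-Mul1 | r0:7,r1:5,r2:6,r3:Mul1,r4:3,r5:-2
c6: issue MUL r4<-Mul2 | r0:7,r1:5,r2:6,r3:Mul1,r4:Mul2,r5:-2
c7: CDB Add2=4; issue ADD r4<-Add1 | r0:7,r1:5,r2:6,r3:Mul1,r4:Add1,r5:-2
c8: stall | r0:7,r1:5,r2:6,r3:Mul1,r4:Add1,r5:-2
c9: stall | r0:7,r1:5,r2:6,r3:Mul1,r4:Add1,r5:-2
c10: stall | r0:7,r1:5,r2:6,r3:Mul1,r4:Add1,r5:-2
c11: stall | r0:7,r1:5,r2:6,r3:Mul1,r4:Add1,r5:-2

STATUS = TAG Add1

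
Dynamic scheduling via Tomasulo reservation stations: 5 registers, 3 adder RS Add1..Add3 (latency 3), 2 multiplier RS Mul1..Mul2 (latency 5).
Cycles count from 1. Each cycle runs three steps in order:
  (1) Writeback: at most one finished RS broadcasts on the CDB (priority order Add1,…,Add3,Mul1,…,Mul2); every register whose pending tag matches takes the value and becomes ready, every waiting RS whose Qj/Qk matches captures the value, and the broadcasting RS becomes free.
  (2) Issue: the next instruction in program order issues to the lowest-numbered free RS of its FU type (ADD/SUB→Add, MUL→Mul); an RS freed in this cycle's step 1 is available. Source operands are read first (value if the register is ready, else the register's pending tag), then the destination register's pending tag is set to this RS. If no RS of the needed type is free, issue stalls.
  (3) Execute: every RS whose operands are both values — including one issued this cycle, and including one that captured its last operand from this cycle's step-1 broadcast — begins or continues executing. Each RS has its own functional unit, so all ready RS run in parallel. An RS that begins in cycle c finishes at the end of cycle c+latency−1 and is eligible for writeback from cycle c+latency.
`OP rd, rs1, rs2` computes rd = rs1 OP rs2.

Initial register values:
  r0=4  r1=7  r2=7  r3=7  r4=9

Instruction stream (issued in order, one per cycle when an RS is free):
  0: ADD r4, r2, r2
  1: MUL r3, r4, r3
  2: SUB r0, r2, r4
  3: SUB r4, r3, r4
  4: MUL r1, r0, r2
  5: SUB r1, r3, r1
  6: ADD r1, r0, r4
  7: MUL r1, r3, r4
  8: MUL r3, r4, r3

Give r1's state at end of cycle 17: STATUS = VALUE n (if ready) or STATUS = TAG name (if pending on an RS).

STATUS = VALUE 8232

  c1: issue ADD r4<-Add1  regs: r0:4,r1:7,r2:7,r3:7,r4:Add1
  c2: issue MUL r3<-Mul1  regs: r0:4,r1:7,r2:7,r3:Mul1,r4:Add1
  c3: issue SUB r0<-Add2  regs: r0:Add2,r1:7,r2:7,r3:Mul1,r4:Add1
  c4: CDB Add1=14; issue SUB r4<-Add1  regs: r0:Add2,r1:7,r2:7,r3:Mul1,r4:Add1
  c5: issue MUL r1<-Mul2  regs: r0:Add2,r1:Mul2,r2:7,r3:Mul1,r4:Add1
  c6: issue SUB r1<-Add3  regs: r0:Add2,r1:Add3,r2:7,r3:Mul1,r4:Add1
  c7: CDB Add2=-7; issue ADD r1<-Add2  regs: r0:-7,r1:Add2,r2:7,r3:Mul1,r4:Add1
  c8: stall  regs: r0:-7,r1:Add2,r2:7,r3:Mul1,r4:Add1
  c9: CDB Mul1=98; issue MUL r1<-Mul1  regs: r0:-7,r1:Mul1,r2:7,r3:98,r4:Add1
  c10: stall  regs: r0:-7,r1:Mul1,r2:7,r3:98,r4:Add1
  c11: stall  regs: r0:-7,r1:Mul1,r2:7,r3:98,r4:Add1
  c12: CDB Add1=84; stall  regs: r0:-7,r1:Mul1,r2:7,r3:98,r4:84
  c13: CDB Mul2=-49; issue MUL r3<-Mul2  regs: r0:-7,r1:Mul1,r2:7,r3:Mul2,r4:84
  c14: -  regs: r0:-7,r1:Mul1,r2:7,r3:Mul2,r4:84
  c15: CDB Add2=77  regs: r0:-7,r1:Mul1,r2:7,r3:Mul2,r4:84
  c16: CDB Add3=147  regs: r0:-7,r1:Mul1,r2:7,r3:Mul2,r4:84
  c17: CDB Mul1=8232  regs: r0:-7,r1:8232,r2:7,r3:Mul2,r4:84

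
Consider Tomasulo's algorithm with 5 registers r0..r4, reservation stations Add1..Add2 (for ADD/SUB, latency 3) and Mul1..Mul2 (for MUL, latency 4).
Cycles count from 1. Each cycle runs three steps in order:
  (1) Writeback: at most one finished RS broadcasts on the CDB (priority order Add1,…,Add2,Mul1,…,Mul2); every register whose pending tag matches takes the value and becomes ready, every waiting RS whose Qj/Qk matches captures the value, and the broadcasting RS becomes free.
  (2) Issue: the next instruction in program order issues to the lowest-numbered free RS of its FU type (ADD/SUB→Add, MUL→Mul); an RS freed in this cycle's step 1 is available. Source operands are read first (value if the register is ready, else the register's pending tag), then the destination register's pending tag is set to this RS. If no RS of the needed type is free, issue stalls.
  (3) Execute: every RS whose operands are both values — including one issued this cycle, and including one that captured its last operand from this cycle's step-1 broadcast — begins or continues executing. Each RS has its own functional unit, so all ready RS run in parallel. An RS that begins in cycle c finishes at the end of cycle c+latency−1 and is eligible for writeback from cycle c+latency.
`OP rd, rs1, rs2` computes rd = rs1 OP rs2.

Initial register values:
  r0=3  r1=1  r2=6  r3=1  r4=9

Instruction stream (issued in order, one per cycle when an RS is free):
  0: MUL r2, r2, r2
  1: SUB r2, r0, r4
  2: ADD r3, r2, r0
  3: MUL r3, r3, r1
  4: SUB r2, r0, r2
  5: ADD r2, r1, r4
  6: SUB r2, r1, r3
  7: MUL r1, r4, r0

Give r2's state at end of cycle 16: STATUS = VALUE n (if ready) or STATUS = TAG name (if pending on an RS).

STATUS = VALUE 4

cycle 1: issue MUL r2<-Mul1 // r0:3,r1:1,r2:Mul1,r3:1,r4:9
cycle 2: issue SUB r2<-Add1 // r0:3,r1:1,r2:Add1,r3:1,r4:9
cycle 3: issue ADD r3<-Add2 // r0:3,r1:1,r2:Add1,r3:Add2,r4:9
cycle 4: issue MUL r3<-Mul2 // r0:3,r1:1,r2:Add1,r3:Mul2,r4:9
cycle 5: CDB Add1=-6; issue SUB r2<-Add1 // r0:3,r1:1,r2:Add1,r3:Mul2,r4:9
cycle 6: CDB Mul1=36; stall // r0:3,r1:1,r2:Add1,r3:Mul2,r4:9
cycle 7: stall // r0:3,r1:1,r2:Add1,r3:Mul2,r4:9
cycle 8: CDB Add1=9; issue ADD r2<-Add1 // r0:3,r1:1,r2:Add1,r3:Mul2,r4:9
cycle 9: CDB Add2=-3; issue SUB r2<-Add2 // r0:3,r1:1,r2:Add2,r3:Mul2,r4:9
cycle 10: issue MUL r1<-Mul1 // r0:3,r1:Mul1,r2:Add2,r3:Mul2,r4:9
cycle 11: CDB Add1=10 // r0:3,r1:Mul1,r2:Add2,r3:Mul2,r4:9
cycle 12: - // r0:3,r1:Mul1,r2:Add2,r3:Mul2,r4:9
cycle 13: CDB Mul2=-3 // r0:3,r1:Mul1,r2:Add2,r3:-3,r4:9
cycle 14: CDB Mul1=27 // r0:3,r1:27,r2:Add2,r3:-3,r4:9
cycle 15: - // r0:3,r1:27,r2:Add2,r3:-3,r4:9
cycle 16: CDB Add2=4 // r0:3,r1:27,r2:4,r3:-3,r4:9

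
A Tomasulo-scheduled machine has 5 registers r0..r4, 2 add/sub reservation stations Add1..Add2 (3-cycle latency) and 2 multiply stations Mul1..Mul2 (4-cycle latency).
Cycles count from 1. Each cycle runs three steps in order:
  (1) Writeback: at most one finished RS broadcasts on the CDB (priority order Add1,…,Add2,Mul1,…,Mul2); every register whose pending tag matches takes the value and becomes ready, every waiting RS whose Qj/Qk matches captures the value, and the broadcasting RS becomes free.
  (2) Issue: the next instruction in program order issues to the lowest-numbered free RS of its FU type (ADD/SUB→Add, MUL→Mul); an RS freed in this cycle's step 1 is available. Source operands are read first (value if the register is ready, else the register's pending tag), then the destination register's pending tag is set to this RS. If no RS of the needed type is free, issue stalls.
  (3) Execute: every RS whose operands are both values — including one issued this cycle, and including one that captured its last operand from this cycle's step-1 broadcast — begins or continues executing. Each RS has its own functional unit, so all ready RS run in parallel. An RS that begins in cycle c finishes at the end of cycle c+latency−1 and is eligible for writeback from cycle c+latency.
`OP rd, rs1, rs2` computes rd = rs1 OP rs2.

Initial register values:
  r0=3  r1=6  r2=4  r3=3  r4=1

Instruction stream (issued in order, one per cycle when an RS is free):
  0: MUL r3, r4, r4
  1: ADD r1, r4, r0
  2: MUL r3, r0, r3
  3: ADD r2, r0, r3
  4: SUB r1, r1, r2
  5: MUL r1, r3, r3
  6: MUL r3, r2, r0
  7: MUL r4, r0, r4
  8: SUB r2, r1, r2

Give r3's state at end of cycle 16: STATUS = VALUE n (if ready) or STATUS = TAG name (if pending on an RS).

STATUS = TAG Mul2

  c1: issue MUL r3<-Mul1  regs: r0:3,r1:6,r2:4,r3:Mul1,r4:1
  c2: issue ADD r1<-Add1  regs: r0:3,r1:Add1,r2:4,r3:Mul1,r4:1
  c3: issue MUL r3<-Mul2  regs: r0:3,r1:Add1,r2:4,r3:Mul2,r4:1
  c4: issue ADD r2<-Add2  regs: r0:3,r1:Add1,r2:Add2,r3:Mul2,r4:1
  c5: CDB Add1=4; issue SUB r1<-Add1  regs: r0:3,r1:Add1,r2:Add2,r3:Mul2,r4:1
  c6: CDB Mul1=1; issue MUL r1<-Mul1  regs: r0:3,r1:Mul1,r2:Add2,r3:Mul2,r4:1
  c7: stall  regs: r0:3,r1:Mul1,r2:Add2,r3:Mul2,r4:1
  c8: stall  regs: r0:3,r1:Mul1,r2:Add2,r3:Mul2,r4:1
  c9: stall  regs: r0:3,r1:Mul1,r2:Add2,r3:Mul2,r4:1
  c10: CDB Mul2=3; issue MUL r3<-Mul2  regs: r0:3,r1:Mul1,r2:Add2,r3:Mul2,r4:1
  c11: stall  regs: r0:3,r1:Mul1,r2:Add2,r3:Mul2,r4:1
  c12: stall  regs: r0:3,r1:Mul1,r2:Add2,r3:Mul2,r4:1
  c13: CDB Add2=6; stall  regs: r0:3,r1:Mul1,r2:6,r3:Mul2,r4:1
  c14: CDB Mul1=9; issue MUL r4<-Mul1  regs: r0:3,r1:9,r2:6,r3:Mul2,r4:Mul1
  c15: issue SUB r2<-Add2  regs: r0:3,r1:9,r2:Add2,r3:Mul2,r4:Mul1
  c16: CDB Add1=-2  regs: r0:3,r1:9,r2:Add2,r3:Mul2,r4:Mul1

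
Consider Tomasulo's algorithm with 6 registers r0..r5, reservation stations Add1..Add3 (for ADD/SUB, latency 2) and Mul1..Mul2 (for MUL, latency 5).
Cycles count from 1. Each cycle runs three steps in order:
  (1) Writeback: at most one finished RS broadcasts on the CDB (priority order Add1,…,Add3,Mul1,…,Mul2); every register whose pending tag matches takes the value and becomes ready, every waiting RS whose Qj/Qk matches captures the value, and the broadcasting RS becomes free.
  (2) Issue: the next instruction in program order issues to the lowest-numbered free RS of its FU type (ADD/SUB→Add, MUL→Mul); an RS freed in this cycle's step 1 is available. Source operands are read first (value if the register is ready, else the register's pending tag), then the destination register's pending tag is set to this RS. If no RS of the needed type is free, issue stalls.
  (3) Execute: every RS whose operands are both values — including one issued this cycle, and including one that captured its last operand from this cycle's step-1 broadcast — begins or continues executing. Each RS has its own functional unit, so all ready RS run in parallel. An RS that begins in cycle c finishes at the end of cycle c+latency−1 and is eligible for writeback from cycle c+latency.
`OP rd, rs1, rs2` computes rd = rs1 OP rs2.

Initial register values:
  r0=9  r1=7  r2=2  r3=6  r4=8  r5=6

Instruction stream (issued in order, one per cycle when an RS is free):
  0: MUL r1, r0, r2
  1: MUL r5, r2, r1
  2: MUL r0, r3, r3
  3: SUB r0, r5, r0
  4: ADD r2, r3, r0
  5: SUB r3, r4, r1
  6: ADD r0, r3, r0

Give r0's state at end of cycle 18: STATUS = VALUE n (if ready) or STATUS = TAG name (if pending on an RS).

STATUS = VALUE -10

c1: issue MUL r1<-Mul1 | r0:9,r1:Mul1,r2:2,r3:6,r4:8,r5:6
c2: issue MUL r5<-Mul2 | r0:9,r1:Mul1,r2:2,r3:6,r4:8,r5:Mul2
c3: stall | r0:9,r1:Mul1,r2:2,r3:6,r4:8,r5:Mul2
c4: stall | r0:9,r1:Mul1,r2:2,r3:6,r4:8,r5:Mul2
c5: stall | r0:9,r1:Mul1,r2:2,r3:6,r4:8,r5:Mul2
c6: CDB Mul1=18; issue MUL r0<-Mul1 | r0:Mul1,r1:18,r2:2,r3:6,r4:8,r5:Mul2
c7: issue SUB r0<-Add1 | r0:Add1,r1:18,r2:2,r3:6,r4:8,r5:Mul2
c8: issue ADD r2<-Add2 | r0:Add1,r1:18,r2:Add2,r3:6,r4:8,r5:Mul2
c9: issue SUB r3<-Add3 | r0:Add1,r1:18,r2:Add2,r3:Add3,r4:8,r5:Mul2
c10: stall | r0:Add1,r1:18,r2:Add2,r3:Add3,r4:8,r5:Mul2
c11: CDB Add3=-10; issue ADD r0<-Add3 | r0:Add3,r1:18,r2:Add2,r3:-10,r4:8,r5:Mul2
c12: CDB Mul1=36 | r0:Add3,r1:18,r2:Add2,r3:-10,r4:8,r5:Mul2
c13: CDB Mul2=36 | r0:Add3,r1:18,r2:Add2,r3:-10,r4:8,r5:36
c14: - | r0:Add3,r1:18,r2:Add2,r3:-10,r4:8,r5:36
c15: CDB Add1=0 | r0:Add3,r1:18,r2:Add2,r3:-10,r4:8,r5:36
c16: - | r0:Add3,r1:18,r2:Add2,r3:-10,r4:8,r5:36
c17: CDB Add2=6 | r0:Add3,r1:18,r2:6,r3:-10,r4:8,r5:36
c18: CDB Add3=-10 | r0:-10,r1:18,r2:6,r3:-10,r4:8,r5:36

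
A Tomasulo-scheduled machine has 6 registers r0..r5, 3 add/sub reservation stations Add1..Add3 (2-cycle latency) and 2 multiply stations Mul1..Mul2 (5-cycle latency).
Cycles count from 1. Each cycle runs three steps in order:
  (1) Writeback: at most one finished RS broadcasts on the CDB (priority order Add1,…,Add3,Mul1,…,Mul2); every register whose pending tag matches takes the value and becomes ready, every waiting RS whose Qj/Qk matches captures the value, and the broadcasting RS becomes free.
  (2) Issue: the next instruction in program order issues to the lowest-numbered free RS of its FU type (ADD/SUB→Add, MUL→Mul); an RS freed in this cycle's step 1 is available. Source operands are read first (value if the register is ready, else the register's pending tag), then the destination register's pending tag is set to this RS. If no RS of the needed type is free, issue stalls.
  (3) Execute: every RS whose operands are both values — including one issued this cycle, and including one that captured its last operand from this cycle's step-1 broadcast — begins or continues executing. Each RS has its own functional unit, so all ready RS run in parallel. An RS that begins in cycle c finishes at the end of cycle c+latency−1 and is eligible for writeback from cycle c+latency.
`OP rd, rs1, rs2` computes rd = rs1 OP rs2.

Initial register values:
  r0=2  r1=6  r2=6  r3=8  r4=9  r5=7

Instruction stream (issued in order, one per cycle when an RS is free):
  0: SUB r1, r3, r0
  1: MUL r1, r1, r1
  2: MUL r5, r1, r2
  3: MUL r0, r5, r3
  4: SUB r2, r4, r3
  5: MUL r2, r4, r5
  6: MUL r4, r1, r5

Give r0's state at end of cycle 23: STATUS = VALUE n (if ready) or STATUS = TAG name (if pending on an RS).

cycle 1: issue SUB r1<-Add1 // r0:2,r1:Add1,r2:6,r3:8,r4:9,r5:7
cycle 2: issue MUL r1<-Mul1 // r0:2,r1:Mul1,r2:6,r3:8,r4:9,r5:7
cycle 3: CDB Add1=6; issue MUL r5<-Mul2 // r0:2,r1:Mul1,r2:6,r3:8,r4:9,r5:Mul2
cycle 4: stall // r0:2,r1:Mul1,r2:6,r3:8,r4:9,r5:Mul2
cycle 5: stall // r0:2,r1:Mul1,r2:6,r3:8,r4:9,r5:Mul2
cycle 6: stall // r0:2,r1:Mul1,r2:6,r3:8,r4:9,r5:Mul2
cycle 7: stall // r0:2,r1:Mul1,r2:6,r3:8,r4:9,r5:Mul2
cycle 8: CDB Mul1=36; issue MUL r0<-Mul1 // r0:Mul1,r1:36,r2:6,r3:8,r4:9,r5:Mul2
cycle 9: issue SUB r2<-Add1 // r0:Mul1,r1:36,r2:Add1,r3:8,r4:9,r5:Mul2
cycle 10: stall // r0:Mul1,r1:36,r2:Add1,r3:8,r4:9,r5:Mul2
cycle 11: CDB Add1=1; stall // r0:Mul1,r1:36,r2:1,r3:8,r4:9,r5:Mul2
cycle 12: stall // r0:Mul1,r1:36,r2:1,r3:8,r4:9,r5:Mul2
cycle 13: CDB Mul2=216; issue MUL r2<-Mul2 // r0:Mul1,r1:36,r2:Mul2,r3:8,r4:9,r5:216
cycle 14: stall // r0:Mul1,r1:36,r2:Mul2,r3:8,r4:9,r5:216
cycle 15: stall // r0:Mul1,r1:36,r2:Mul2,r3:8,r4:9,r5:216
cycle 16: stall // r0:Mul1,r1:36,r2:Mul2,r3:8,r4:9,r5:216
cycle 17: stall // r0:Mul1,r1:36,r2:Mul2,r3:8,r4:9,r5:216
cycle 18: CDB Mul1=1728; issue MUL r4<-Mul1 // r0:1728,r1:36,r2:Mul2,r3:8,r4:Mul1,r5:216
cycle 19: CDB Mul2=1944 // r0:1728,r1:36,r2:1944,r3:8,r4:Mul1,r5:216
cycle 20: - // r0:1728,r1:36,r2:1944,r3:8,r4:Mul1,r5:216
cycle 21: - // r0:1728,r1:36,r2:1944,r3:8,r4:Mul1,r5:216
cycle 22: - // r0:1728,r1:36,r2:1944,r3:8,r4:Mul1,r5:216
cycle 23: CDB Mul1=7776 // r0:1728,r1:36,r2:1944,r3:8,r4:7776,r5:216

STATUS = VALUE 1728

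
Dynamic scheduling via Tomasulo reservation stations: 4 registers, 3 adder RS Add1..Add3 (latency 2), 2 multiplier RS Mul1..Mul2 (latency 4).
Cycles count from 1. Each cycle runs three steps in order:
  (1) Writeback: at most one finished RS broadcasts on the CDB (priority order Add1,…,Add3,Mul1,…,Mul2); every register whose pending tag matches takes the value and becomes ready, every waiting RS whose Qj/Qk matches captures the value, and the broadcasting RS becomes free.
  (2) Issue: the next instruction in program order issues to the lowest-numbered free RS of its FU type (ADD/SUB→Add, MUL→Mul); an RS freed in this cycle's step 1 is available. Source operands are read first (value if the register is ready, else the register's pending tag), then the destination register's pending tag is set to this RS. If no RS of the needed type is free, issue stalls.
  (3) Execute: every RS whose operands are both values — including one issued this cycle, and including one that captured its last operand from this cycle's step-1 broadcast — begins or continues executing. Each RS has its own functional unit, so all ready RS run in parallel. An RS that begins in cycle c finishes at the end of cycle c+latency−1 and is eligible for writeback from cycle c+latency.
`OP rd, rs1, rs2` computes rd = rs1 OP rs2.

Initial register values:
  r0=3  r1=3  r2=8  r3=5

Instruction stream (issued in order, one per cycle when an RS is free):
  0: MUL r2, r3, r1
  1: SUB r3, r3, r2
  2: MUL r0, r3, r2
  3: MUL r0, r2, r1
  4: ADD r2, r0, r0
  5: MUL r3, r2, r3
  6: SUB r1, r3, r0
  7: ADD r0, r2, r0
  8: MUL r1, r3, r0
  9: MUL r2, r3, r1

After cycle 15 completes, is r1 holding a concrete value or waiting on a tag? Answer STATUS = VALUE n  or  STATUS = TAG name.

STATUS = TAG Mul2

  c1: issue MUL r2<-Mul1  regs: r0:3,r1:3,r2:Mul1,r3:5
  c2: issue SUB r3<-Add1  regs: r0:3,r1:3,r2:Mul1,r3:Add1
  c3: issue MUL r0<-Mul2  regs: r0:Mul2,r1:3,r2:Mul1,r3:Add1
  c4: stall  regs: r0:Mul2,r1:3,r2:Mul1,r3:Add1
  c5: CDB Mul1=15; issue MUL r0<-Mul1  regs: r0:Mul1,r1:3,r2:15,r3:Add1
  c6: issue ADD r2<-Add2  regs: r0:Mul1,r1:3,r2:Add2,r3:Add1
  c7: CDB Add1=-10; stall  regs: r0:Mul1,r1:3,r2:Add2,r3:-10
  c8: stall  regs: r0:Mul1,r1:3,r2:Add2,r3:-10
  c9: CDB Mul1=45; issue MUL r3<-Mul1  regs: r0:45,r1:3,r2:Add2,r3:Mul1
  c10: issue SUB r1<-Add1  regs: r0:45,r1:Add1,r2:Add2,r3:Mul1
  c11: CDB Add2=90; issue ADD r0<-Add2  regs: r0:Add2,r1:Add1,r2:90,r3:Mul1
  c12: CDB Mul2=-150; issue MUL r1<-Mul2  regs: r0:Add2,r1:Mul2,r2:90,r3:Mul1
  c13: CDB Add2=135; stall  regs: r0:135,r1:Mul2,r2:90,r3:Mul1
  c14: stall  regs: r0:135,r1:Mul2,r2:90,r3:Mul1
  c15: CDB Mul1=-900; issue MUL r2<-Mul1  regs: r0:135,r1:Mul2,r2:Mul1,r3:-900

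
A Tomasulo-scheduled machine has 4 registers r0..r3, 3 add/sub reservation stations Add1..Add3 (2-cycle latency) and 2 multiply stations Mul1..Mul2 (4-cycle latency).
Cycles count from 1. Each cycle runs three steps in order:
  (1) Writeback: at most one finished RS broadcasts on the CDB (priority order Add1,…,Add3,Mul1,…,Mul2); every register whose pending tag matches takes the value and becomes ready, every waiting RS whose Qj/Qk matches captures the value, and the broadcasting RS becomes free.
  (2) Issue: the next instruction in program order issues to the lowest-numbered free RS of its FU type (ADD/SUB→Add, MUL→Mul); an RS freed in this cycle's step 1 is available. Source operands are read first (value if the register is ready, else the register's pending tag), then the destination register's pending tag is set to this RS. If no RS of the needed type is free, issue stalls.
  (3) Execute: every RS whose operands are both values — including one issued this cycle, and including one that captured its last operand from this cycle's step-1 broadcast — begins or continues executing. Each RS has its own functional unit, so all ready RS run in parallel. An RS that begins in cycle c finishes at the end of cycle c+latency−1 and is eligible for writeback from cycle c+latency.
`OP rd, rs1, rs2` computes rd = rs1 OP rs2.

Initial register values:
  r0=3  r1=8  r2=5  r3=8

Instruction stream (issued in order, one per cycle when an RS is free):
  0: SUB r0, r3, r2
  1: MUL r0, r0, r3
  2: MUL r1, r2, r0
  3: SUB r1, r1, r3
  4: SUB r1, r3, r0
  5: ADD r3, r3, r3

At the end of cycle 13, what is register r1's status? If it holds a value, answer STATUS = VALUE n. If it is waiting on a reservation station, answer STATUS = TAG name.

STATUS = VALUE -16

cycle 1: issue SUB r0<-Add1 // r0:Add1,r1:8,r2:5,r3:8
cycle 2: issue MUL r0<-Mul1 // r0:Mul1,r1:8,r2:5,r3:8
cycle 3: CDB Add1=3; issue MUL r1<-Mul2 // r0:Mul1,r1:Mul2,r2:5,r3:8
cycle 4: issue SUB r1<-Add1 // r0:Mul1,r1:Add1,r2:5,r3:8
cycle 5: issue SUB r1<-Add2 // r0:Mul1,r1:Add2,r2:5,r3:8
cycle 6: issue ADD r3<-Add3 // r0:Mul1,r1:Add2,r2:5,r3:Add3
cycle 7: CDB Mul1=24 // r0:24,r1:Add2,r2:5,r3:Add3
cycle 8: CDB Add3=16 // r0:24,r1:Add2,r2:5,r3:16
cycle 9: CDB Add2=-16 // r0:24,r1:-16,r2:5,r3:16
cycle 10: - // r0:24,r1:-16,r2:5,r3:16
cycle 11: CDB Mul2=120 // r0:24,r1:-16,r2:5,r3:16
cycle 12: - // r0:24,r1:-16,r2:5,r3:16
cycle 13: CDB Add1=112 // r0:24,r1:-16,r2:5,r3:16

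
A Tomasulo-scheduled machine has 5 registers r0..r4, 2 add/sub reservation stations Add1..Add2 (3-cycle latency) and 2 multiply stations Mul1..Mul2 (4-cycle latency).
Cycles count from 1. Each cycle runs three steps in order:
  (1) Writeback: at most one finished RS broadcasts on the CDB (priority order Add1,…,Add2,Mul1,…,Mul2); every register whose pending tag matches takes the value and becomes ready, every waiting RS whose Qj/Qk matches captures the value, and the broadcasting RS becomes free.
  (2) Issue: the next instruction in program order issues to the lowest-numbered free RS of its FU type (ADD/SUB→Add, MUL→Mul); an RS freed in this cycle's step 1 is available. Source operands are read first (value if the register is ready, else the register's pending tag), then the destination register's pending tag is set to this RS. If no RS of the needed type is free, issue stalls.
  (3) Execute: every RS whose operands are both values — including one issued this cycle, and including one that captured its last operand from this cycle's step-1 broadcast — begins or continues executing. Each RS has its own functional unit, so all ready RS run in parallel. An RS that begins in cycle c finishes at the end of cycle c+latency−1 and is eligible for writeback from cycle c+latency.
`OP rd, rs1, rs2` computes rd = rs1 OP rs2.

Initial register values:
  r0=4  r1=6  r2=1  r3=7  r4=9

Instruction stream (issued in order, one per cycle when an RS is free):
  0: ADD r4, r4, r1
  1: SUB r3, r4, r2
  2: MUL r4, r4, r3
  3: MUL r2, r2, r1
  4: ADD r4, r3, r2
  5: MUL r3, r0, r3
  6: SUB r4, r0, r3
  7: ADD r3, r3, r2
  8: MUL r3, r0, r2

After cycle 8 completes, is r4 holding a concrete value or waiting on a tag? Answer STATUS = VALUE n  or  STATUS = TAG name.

STATUS = TAG Add1

  c1: issue ADD r4<-Add1  regs: r0:4,r1:6,r2:1,r3:7,r4:Add1
  c2: issue SUB r3<-Add2  regs: r0:4,r1:6,r2:1,r3:Add2,r4:Add1
  c3: issue MUL r4<-Mul1  regs: r0:4,r1:6,r2:1,r3:Add2,r4:Mul1
  c4: CDB Add1=15; issue MUL r2<-Mul2  regs: r0:4,r1:6,r2:Mul2,r3:Add2,r4:Mul1
  c5: issue ADD r4<-Add1  regs: r0:4,r1:6,r2:Mul2,r3:Add2,r4:Add1
  c6: stall  regs: r0:4,r1:6,r2:Mul2,r3:Add2,r4:Add1
  c7: CDB Add2=14; stall  regs: r0:4,r1:6,r2:Mul2,r3:14,r4:Add1
  c8: CDB Mul2=6; issue MUL r3<-Mul2  regs: r0:4,r1:6,r2:6,r3:Mul2,r4:Add1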